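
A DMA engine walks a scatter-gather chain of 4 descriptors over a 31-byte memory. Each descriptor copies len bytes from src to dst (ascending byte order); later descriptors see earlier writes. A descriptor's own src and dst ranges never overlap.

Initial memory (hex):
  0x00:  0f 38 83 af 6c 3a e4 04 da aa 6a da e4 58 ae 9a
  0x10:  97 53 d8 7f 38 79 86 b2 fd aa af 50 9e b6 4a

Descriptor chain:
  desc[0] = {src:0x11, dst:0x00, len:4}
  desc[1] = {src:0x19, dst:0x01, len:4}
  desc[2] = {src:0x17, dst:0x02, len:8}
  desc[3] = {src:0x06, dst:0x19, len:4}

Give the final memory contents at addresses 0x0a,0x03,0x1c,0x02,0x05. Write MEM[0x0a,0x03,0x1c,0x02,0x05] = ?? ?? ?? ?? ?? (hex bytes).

D0: mem[0x00..0x03] <- [53 d8 7f 38]
D1: mem[0x01..0x04] <- [aa af 50 9e]
D2: mem[0x02..0x09] <- [b2 fd aa af 50 9e b6 4a]
D3: mem[0x19..0x1c] <- [50 9e b6 4a]
query mem[0x0a]=0x6a, mem[0x03]=0xfd, mem[0x1c]=0x4a, mem[0x02]=0xb2, mem[0x05]=0xaf

MEM[0x0a,0x03,0x1c,0x02,0x05] = 6a fd 4a b2 af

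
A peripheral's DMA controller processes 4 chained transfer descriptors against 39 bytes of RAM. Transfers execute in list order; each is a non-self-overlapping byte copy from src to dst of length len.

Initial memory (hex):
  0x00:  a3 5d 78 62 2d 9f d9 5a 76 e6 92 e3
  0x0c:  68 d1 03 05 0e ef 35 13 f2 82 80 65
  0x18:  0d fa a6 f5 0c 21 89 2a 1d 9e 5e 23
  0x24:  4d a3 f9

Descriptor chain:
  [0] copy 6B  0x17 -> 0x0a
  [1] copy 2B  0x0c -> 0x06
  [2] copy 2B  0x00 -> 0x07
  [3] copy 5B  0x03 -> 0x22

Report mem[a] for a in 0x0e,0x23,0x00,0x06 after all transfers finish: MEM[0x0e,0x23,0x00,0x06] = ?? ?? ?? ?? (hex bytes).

MEM[0x0e,0x23,0x00,0x06] = f5 2d a3 fa

[0] 0x17->0x0a len=6 : 65 0d fa a6 f5 0c
[1] 0x0c->0x06 len=2 : fa a6
[2] 0x00->0x07 len=2 : a3 5d
[3] 0x03->0x22 len=5 : 62 2d 9f fa a3
query mem[0x0e]=0xf5, mem[0x23]=0x2d, mem[0x00]=0xa3, mem[0x06]=0xfa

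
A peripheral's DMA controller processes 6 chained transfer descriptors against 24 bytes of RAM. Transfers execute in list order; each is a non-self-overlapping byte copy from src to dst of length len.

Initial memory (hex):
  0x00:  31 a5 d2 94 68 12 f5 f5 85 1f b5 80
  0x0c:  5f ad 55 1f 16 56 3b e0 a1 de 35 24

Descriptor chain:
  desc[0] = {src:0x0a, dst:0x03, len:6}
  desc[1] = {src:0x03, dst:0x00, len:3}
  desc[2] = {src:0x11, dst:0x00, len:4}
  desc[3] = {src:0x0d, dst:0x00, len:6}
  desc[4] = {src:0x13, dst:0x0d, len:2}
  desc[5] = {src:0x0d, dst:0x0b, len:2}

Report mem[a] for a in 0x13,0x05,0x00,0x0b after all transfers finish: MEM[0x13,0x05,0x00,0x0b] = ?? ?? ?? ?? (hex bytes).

D0: mem[0x03..0x08] <- [b5 80 5f ad 55 1f]
D1: mem[0x00..0x02] <- [b5 80 5f]
D2: mem[0x00..0x03] <- [56 3b e0 a1]
D3: mem[0x00..0x05] <- [ad 55 1f 16 56 3b]
D4: mem[0x0d..0x0e] <- [e0 a1]
D5: mem[0x0b..0x0c] <- [e0 a1]
query mem[0x13]=0xe0, mem[0x05]=0x3b, mem[0x00]=0xad, mem[0x0b]=0xe0

MEM[0x13,0x05,0x00,0x0b] = e0 3b ad e0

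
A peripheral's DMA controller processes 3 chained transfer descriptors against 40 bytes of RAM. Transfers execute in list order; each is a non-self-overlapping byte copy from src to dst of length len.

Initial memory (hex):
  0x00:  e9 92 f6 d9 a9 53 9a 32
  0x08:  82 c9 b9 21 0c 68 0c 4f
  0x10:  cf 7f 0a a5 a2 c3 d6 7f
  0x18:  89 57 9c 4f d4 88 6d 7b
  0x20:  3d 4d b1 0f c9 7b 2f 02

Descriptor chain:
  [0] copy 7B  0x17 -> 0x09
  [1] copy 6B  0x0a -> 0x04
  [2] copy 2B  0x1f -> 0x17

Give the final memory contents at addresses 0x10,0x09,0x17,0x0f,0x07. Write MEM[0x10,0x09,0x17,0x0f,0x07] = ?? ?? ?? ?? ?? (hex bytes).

[0] 0x17->0x09 len=7 : 7f 89 57 9c 4f d4 88
[1] 0x0a->0x04 len=6 : 89 57 9c 4f d4 88
[2] 0x1f->0x17 len=2 : 7b 3d
query mem[0x10]=0xcf, mem[0x09]=0x88, mem[0x17]=0x7b, mem[0x0f]=0x88, mem[0x07]=0x4f

MEM[0x10,0x09,0x17,0x0f,0x07] = cf 88 7b 88 4f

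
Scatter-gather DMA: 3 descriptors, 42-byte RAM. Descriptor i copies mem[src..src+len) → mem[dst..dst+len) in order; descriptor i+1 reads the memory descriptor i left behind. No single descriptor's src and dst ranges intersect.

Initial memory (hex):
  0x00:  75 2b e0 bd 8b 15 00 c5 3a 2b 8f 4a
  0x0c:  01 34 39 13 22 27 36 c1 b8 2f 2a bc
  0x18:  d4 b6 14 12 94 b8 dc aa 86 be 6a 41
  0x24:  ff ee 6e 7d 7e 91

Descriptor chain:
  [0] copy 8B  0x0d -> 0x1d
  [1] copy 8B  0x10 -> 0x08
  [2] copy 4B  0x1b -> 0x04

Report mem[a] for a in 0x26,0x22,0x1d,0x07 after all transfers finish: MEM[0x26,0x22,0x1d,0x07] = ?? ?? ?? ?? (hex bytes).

MEM[0x26,0x22,0x1d,0x07] = 6e 36 34 39

[0] 0x0d->0x1d len=8 : 34 39 13 22 27 36 c1 b8
[1] 0x10->0x08 len=8 : 22 27 36 c1 b8 2f 2a bc
[2] 0x1b->0x04 len=4 : 12 94 34 39
query mem[0x26]=0x6e, mem[0x22]=0x36, mem[0x1d]=0x34, mem[0x07]=0x39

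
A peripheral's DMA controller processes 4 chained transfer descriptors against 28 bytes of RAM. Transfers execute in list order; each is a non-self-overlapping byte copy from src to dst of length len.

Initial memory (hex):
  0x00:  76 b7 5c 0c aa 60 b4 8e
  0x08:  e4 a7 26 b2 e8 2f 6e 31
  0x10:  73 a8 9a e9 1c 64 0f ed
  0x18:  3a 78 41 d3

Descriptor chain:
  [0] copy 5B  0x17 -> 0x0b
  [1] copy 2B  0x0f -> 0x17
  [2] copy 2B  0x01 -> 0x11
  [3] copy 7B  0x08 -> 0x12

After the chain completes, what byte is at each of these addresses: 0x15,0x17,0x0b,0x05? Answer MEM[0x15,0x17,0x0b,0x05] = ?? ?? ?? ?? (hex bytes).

  after D0: wrote 5B at 0x0b = ed3a7841d3
  after D1: wrote 2B at 0x17 = d373
  after D2: wrote 2B at 0x11 = b75c
  after D3: wrote 7B at 0x12 = e4a726ed3a7841
query mem[0x15]=0xed, mem[0x17]=0x78, mem[0x0b]=0xed, mem[0x05]=0x60

MEM[0x15,0x17,0x0b,0x05] = ed 78 ed 60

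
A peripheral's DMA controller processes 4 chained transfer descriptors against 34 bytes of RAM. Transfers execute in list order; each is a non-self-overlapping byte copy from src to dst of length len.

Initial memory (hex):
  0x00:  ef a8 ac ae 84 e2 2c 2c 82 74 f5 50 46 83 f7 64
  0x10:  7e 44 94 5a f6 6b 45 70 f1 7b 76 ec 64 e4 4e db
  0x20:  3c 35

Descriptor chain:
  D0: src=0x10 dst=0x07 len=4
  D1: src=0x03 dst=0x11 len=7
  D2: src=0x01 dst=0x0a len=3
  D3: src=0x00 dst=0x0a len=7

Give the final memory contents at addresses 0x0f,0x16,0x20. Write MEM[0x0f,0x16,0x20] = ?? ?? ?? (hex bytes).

MEM[0x0f,0x16,0x20] = e2 44 3c

D0: mem[0x07..0x0a] <- [7e 44 94 5a]
D1: mem[0x11..0x17] <- [ae 84 e2 2c 7e 44 94]
D2: mem[0x0a..0x0c] <- [a8 ac ae]
D3: mem[0x0a..0x10] <- [ef a8 ac ae 84 e2 2c]
query mem[0x0f]=0xe2, mem[0x16]=0x44, mem[0x20]=0x3c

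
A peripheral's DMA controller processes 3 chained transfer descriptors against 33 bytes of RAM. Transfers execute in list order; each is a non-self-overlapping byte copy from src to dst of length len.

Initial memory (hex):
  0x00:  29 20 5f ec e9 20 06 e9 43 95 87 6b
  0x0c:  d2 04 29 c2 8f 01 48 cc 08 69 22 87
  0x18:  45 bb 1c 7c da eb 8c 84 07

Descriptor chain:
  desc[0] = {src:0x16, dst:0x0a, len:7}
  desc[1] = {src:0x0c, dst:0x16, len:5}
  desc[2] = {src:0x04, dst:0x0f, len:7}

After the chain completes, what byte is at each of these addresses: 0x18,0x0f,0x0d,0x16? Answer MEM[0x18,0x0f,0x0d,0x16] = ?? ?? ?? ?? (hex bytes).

[0] 0x16->0x0a len=7 : 22 87 45 bb 1c 7c da
[1] 0x0c->0x16 len=5 : 45 bb 1c 7c da
[2] 0x04->0x0f len=7 : e9 20 06 e9 43 95 22
query mem[0x18]=0x1c, mem[0x0f]=0xe9, mem[0x0d]=0xbb, mem[0x16]=0x45

MEM[0x18,0x0f,0x0d,0x16] = 1c e9 bb 45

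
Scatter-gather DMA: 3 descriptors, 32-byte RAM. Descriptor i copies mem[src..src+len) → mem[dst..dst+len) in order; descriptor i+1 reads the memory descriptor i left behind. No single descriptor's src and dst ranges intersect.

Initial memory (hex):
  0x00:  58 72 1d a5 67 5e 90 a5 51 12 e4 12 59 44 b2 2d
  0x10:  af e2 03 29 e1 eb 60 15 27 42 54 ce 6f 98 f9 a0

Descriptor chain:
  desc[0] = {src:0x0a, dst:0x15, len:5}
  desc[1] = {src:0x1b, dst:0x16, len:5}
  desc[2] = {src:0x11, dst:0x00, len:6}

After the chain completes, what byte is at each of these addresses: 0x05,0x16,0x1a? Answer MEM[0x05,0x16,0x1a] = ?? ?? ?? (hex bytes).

#0 dst[0x15+5] := {0xe4,0x12,0x59,0x44,0xb2}
#1 dst[0x16+5] := {0xce,0x6f,0x98,0xf9,0xa0}
#2 dst[0x00+6] := {0xe2,0x03,0x29,0xe1,0xe4,0xce}
query mem[0x05]=0xce, mem[0x16]=0xce, mem[0x1a]=0xa0

MEM[0x05,0x16,0x1a] = ce ce a0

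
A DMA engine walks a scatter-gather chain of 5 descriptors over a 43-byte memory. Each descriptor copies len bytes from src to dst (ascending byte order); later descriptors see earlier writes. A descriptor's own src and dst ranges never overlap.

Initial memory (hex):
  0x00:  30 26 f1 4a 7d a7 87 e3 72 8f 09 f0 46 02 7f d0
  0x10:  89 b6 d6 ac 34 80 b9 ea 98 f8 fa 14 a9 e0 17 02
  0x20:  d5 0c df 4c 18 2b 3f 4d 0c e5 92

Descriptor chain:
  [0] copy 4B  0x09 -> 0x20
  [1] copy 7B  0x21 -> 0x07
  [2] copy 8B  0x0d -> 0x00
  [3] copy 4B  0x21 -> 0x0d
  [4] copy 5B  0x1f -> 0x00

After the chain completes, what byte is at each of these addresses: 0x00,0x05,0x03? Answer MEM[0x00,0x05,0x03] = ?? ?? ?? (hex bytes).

MEM[0x00,0x05,0x03] = 02 d6 f0

#0 dst[0x20+4] := {0x8f,0x09,0xf0,0x46}
#1 dst[0x07+7] := {0x09,0xf0,0x46,0x18,0x2b,0x3f,0x4d}
#2 dst[0x00+8] := {0x4d,0x7f,0xd0,0x89,0xb6,0xd6,0xac,0x34}
#3 dst[0x0d+4] := {0x09,0xf0,0x46,0x18}
#4 dst[0x00+5] := {0x02,0x8f,0x09,0xf0,0x46}
query mem[0x00]=0x02, mem[0x05]=0xd6, mem[0x03]=0xf0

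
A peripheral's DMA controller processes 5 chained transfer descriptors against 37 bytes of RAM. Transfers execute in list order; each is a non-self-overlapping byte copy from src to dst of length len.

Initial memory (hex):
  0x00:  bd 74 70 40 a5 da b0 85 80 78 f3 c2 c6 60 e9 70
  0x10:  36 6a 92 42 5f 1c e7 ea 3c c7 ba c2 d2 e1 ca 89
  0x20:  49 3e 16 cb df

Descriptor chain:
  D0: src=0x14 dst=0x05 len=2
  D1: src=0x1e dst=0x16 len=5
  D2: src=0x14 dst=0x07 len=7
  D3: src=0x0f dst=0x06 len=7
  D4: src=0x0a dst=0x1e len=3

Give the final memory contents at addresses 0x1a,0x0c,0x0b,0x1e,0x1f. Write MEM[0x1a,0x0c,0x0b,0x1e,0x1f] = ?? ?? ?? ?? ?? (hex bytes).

  after D0: wrote 2B at 0x05 = 5f1c
  after D1: wrote 5B at 0x16 = ca89493e16
  after D2: wrote 7B at 0x07 = 5f1cca89493e16
  after D3: wrote 7B at 0x06 = 70366a92425f1c
  after D4: wrote 3B at 0x1e = 425f1c
query mem[0x1a]=0x16, mem[0x0c]=0x1c, mem[0x0b]=0x5f, mem[0x1e]=0x42, mem[0x1f]=0x5f

MEM[0x1a,0x0c,0x0b,0x1e,0x1f] = 16 1c 5f 42 5f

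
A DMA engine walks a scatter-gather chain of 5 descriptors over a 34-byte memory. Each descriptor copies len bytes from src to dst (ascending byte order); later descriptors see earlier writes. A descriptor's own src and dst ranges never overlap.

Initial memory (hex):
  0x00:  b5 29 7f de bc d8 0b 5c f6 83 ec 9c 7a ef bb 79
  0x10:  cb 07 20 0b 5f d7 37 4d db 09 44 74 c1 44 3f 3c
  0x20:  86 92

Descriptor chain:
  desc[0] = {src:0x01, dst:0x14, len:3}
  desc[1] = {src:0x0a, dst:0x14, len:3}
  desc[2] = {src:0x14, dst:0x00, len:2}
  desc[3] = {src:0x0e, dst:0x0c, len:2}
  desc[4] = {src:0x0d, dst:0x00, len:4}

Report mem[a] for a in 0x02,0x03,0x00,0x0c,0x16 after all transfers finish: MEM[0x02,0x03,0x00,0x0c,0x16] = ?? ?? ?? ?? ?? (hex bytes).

MEM[0x02,0x03,0x00,0x0c,0x16] = 79 cb 79 bb 7a

#0 dst[0x14+3] := {0x29,0x7f,0xde}
#1 dst[0x14+3] := {0xec,0x9c,0x7a}
#2 dst[0x00+2] := {0xec,0x9c}
#3 dst[0x0c+2] := {0xbb,0x79}
#4 dst[0x00+4] := {0x79,0xbb,0x79,0xcb}
query mem[0x02]=0x79, mem[0x03]=0xcb, mem[0x00]=0x79, mem[0x0c]=0xbb, mem[0x16]=0x7a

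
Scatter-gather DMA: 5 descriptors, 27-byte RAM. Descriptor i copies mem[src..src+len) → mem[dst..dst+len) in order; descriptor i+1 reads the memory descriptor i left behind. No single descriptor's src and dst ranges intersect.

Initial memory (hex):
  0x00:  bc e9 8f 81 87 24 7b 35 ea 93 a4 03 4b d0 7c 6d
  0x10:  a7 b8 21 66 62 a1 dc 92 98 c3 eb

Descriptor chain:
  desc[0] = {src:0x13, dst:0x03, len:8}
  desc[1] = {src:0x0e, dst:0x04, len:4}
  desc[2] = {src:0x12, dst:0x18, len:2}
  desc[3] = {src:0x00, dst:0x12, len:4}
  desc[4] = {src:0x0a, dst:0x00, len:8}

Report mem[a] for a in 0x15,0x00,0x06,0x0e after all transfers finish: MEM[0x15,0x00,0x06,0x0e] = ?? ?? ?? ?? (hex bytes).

[0] 0x13->0x03 len=8 : 66 62 a1 dc 92 98 c3 eb
[1] 0x0e->0x04 len=4 : 7c 6d a7 b8
[2] 0x12->0x18 len=2 : 21 66
[3] 0x00->0x12 len=4 : bc e9 8f 66
[4] 0x0a->0x00 len=8 : eb 03 4b d0 7c 6d a7 b8
query mem[0x15]=0x66, mem[0x00]=0xeb, mem[0x06]=0xa7, mem[0x0e]=0x7c

MEM[0x15,0x00,0x06,0x0e] = 66 eb a7 7c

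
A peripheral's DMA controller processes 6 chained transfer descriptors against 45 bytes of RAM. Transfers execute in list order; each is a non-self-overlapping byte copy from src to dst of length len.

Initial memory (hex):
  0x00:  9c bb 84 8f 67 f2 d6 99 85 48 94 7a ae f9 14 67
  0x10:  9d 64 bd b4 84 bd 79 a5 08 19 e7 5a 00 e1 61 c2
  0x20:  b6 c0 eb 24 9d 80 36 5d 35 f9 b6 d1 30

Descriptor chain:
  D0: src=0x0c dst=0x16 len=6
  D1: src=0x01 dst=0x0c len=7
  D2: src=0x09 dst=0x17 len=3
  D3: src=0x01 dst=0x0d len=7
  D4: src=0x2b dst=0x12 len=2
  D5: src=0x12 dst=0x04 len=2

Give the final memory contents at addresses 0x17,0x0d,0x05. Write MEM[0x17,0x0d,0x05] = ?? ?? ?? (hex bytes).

MEM[0x17,0x0d,0x05] = 48 bb 30

#0 dst[0x16+6] := {0xae,0xf9,0x14,0x67,0x9d,0x64}
#1 dst[0x0c+7] := {0xbb,0x84,0x8f,0x67,0xf2,0xd6,0x99}
#2 dst[0x17+3] := {0x48,0x94,0x7a}
#3 dst[0x0d+7] := {0xbb,0x84,0x8f,0x67,0xf2,0xd6,0x99}
#4 dst[0x12+2] := {0xd1,0x30}
#5 dst[0x04+2] := {0xd1,0x30}
query mem[0x17]=0x48, mem[0x0d]=0xbb, mem[0x05]=0x30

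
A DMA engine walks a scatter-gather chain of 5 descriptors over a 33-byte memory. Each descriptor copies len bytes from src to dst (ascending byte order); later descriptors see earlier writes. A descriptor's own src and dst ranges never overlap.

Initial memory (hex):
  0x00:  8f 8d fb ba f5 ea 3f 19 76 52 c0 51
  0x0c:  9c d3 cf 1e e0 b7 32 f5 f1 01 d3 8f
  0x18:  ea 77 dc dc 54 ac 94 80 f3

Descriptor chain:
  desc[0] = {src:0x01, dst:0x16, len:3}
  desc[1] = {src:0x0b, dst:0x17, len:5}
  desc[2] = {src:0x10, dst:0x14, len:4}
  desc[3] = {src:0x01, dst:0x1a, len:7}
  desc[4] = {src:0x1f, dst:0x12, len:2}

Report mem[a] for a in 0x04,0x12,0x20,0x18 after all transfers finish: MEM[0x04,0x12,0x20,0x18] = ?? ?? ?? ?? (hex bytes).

  after D0: wrote 3B at 0x16 = 8dfbba
  after D1: wrote 5B at 0x17 = 519cd3cf1e
  after D2: wrote 4B at 0x14 = e0b732f5
  after D3: wrote 7B at 0x1a = 8dfbbaf5ea3f19
  after D4: wrote 2B at 0x12 = 3f19
query mem[0x04]=0xf5, mem[0x12]=0x3f, mem[0x20]=0x19, mem[0x18]=0x9c

MEM[0x04,0x12,0x20,0x18] = f5 3f 19 9c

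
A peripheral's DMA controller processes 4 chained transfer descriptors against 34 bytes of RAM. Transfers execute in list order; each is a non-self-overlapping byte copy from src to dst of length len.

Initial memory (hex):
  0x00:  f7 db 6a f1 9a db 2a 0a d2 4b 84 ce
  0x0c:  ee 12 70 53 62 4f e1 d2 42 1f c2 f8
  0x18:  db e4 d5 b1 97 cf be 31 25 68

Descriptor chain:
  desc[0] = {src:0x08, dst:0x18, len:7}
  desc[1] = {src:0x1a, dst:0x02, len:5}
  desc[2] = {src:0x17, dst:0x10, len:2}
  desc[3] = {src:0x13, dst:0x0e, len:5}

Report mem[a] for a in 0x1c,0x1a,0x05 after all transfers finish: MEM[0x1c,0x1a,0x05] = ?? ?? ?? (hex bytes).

D0: mem[0x18..0x1e] <- [d2 4b 84 ce ee 12 70]
D1: mem[0x02..0x06] <- [84 ce ee 12 70]
D2: mem[0x10..0x11] <- [f8 d2]
D3: mem[0x0e..0x12] <- [d2 42 1f c2 f8]
query mem[0x1c]=0xee, mem[0x1a]=0x84, mem[0x05]=0x12

MEM[0x1c,0x1a,0x05] = ee 84 12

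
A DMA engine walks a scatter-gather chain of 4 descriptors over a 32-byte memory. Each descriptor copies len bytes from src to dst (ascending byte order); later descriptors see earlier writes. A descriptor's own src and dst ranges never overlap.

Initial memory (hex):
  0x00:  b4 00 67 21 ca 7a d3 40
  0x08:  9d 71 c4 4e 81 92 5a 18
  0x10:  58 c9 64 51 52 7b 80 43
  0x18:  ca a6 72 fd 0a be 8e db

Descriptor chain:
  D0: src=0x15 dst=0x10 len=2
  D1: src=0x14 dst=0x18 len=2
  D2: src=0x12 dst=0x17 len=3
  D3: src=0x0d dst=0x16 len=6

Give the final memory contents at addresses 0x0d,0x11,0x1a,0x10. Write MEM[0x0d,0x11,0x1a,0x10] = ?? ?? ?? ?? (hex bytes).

[0] 0x15->0x10 len=2 : 7b 80
[1] 0x14->0x18 len=2 : 52 7b
[2] 0x12->0x17 len=3 : 64 51 52
[3] 0x0d->0x16 len=6 : 92 5a 18 7b 80 64
query mem[0x0d]=0x92, mem[0x11]=0x80, mem[0x1a]=0x80, mem[0x10]=0x7b

MEM[0x0d,0x11,0x1a,0x10] = 92 80 80 7b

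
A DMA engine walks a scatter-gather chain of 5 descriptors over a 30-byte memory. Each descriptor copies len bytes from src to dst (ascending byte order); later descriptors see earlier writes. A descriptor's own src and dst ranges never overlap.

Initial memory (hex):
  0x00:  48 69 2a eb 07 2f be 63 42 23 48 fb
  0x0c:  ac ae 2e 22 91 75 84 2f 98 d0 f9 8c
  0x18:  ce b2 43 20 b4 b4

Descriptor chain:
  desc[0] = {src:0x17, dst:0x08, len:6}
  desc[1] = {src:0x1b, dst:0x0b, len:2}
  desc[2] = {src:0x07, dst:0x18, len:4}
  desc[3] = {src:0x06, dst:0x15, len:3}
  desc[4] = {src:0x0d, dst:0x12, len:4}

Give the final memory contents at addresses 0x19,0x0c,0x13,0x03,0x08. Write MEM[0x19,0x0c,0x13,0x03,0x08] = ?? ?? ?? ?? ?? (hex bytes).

MEM[0x19,0x0c,0x13,0x03,0x08] = 8c b4 2e eb 8c

[0] 0x17->0x08 len=6 : 8c ce b2 43 20 b4
[1] 0x1b->0x0b len=2 : 20 b4
[2] 0x07->0x18 len=4 : 63 8c ce b2
[3] 0x06->0x15 len=3 : be 63 8c
[4] 0x0d->0x12 len=4 : b4 2e 22 91
query mem[0x19]=0x8c, mem[0x0c]=0xb4, mem[0x13]=0x2e, mem[0x03]=0xeb, mem[0x08]=0x8c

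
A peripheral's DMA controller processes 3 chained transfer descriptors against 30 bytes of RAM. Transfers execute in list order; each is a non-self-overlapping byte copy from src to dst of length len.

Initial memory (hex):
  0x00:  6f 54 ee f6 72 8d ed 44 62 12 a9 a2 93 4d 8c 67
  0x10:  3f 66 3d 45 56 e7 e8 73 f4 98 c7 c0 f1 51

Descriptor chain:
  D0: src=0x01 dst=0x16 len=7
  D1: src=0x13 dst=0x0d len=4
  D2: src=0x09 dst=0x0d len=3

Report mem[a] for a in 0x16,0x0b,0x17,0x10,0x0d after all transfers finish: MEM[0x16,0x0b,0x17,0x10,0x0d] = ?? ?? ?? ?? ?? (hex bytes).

[0] 0x01->0x16 len=7 : 54 ee f6 72 8d ed 44
[1] 0x13->0x0d len=4 : 45 56 e7 54
[2] 0x09->0x0d len=3 : 12 a9 a2
query mem[0x16]=0x54, mem[0x0b]=0xa2, mem[0x17]=0xee, mem[0x10]=0x54, mem[0x0d]=0x12

MEM[0x16,0x0b,0x17,0x10,0x0d] = 54 a2 ee 54 12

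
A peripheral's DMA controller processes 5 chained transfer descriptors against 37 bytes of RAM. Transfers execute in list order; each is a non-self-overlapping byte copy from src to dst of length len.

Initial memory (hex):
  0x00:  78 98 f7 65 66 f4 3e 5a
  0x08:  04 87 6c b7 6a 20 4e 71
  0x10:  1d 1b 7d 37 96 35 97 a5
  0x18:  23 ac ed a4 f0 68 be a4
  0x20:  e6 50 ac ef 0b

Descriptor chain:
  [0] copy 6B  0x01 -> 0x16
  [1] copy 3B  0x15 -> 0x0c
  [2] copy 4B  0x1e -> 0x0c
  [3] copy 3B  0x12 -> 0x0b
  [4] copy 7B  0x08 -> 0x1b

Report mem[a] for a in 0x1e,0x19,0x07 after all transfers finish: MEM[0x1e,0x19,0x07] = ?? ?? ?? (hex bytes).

D0: mem[0x16..0x1b] <- [98 f7 65 66 f4 3e]
D1: mem[0x0c..0x0e] <- [35 98 f7]
D2: mem[0x0c..0x0f] <- [be a4 e6 50]
D3: mem[0x0b..0x0d] <- [7d 37 96]
D4: mem[0x1b..0x21] <- [04 87 6c 7d 37 96 e6]
query mem[0x1e]=0x7d, mem[0x19]=0x66, mem[0x07]=0x5a

MEM[0x1e,0x19,0x07] = 7d 66 5a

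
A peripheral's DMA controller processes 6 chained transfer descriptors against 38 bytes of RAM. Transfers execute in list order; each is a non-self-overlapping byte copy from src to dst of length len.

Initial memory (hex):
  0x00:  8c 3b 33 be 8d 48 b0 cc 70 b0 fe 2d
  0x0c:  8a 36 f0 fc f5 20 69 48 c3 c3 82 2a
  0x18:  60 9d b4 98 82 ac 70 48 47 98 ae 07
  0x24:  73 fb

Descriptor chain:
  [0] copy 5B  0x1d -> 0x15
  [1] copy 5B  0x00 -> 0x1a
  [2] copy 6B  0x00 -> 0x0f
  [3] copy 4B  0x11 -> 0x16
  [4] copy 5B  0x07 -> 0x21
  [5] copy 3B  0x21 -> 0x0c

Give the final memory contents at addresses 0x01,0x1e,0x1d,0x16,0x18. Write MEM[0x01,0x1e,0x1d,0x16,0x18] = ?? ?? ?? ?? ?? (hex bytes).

MEM[0x01,0x1e,0x1d,0x16,0x18] = 3b 8d be 33 8d

[0] 0x1d->0x15 len=5 : ac 70 48 47 98
[1] 0x00->0x1a len=5 : 8c 3b 33 be 8d
[2] 0x00->0x0f len=6 : 8c 3b 33 be 8d 48
[3] 0x11->0x16 len=4 : 33 be 8d 48
[4] 0x07->0x21 len=5 : cc 70 b0 fe 2d
[5] 0x21->0x0c len=3 : cc 70 b0
query mem[0x01]=0x3b, mem[0x1e]=0x8d, mem[0x1d]=0xbe, mem[0x16]=0x33, mem[0x18]=0x8d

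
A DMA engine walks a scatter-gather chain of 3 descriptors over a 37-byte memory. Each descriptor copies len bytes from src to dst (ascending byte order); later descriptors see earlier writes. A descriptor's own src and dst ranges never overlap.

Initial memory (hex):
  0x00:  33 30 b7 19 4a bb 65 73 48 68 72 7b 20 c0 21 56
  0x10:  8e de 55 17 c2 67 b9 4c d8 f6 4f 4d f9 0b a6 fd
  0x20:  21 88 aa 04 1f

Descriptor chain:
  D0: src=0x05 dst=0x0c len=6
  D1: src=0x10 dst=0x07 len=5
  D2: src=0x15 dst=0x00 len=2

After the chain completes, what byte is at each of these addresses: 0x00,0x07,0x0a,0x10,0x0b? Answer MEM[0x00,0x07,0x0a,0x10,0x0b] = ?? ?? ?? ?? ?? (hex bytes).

D0: mem[0x0c..0x11] <- [bb 65 73 48 68 72]
D1: mem[0x07..0x0b] <- [68 72 55 17 c2]
D2: mem[0x00..0x01] <- [67 b9]
query mem[0x00]=0x67, mem[0x07]=0x68, mem[0x0a]=0x17, mem[0x10]=0x68, mem[0x0b]=0xc2

MEM[0x00,0x07,0x0a,0x10,0x0b] = 67 68 17 68 c2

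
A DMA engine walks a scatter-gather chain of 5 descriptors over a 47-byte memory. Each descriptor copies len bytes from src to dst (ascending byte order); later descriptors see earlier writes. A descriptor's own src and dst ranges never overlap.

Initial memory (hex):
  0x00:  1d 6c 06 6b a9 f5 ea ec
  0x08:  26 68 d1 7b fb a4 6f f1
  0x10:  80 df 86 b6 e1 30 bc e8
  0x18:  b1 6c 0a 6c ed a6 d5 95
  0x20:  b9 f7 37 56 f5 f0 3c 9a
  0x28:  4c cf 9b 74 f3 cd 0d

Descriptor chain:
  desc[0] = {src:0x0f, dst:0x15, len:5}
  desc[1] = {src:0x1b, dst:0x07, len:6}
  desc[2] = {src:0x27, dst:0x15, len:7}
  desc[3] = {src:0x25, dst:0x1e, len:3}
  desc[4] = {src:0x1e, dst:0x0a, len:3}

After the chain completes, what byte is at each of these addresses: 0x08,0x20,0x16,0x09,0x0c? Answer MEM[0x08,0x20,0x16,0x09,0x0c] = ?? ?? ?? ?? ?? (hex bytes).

MEM[0x08,0x20,0x16,0x09,0x0c] = ed 9a 4c a6 9a

  after D0: wrote 5B at 0x15 = f180df86b6
  after D1: wrote 6B at 0x07 = 6ceda6d595b9
  after D2: wrote 7B at 0x15 = 9a4ccf9b74f3cd
  after D3: wrote 3B at 0x1e = f03c9a
  after D4: wrote 3B at 0x0a = f03c9a
query mem[0x08]=0xed, mem[0x20]=0x9a, mem[0x16]=0x4c, mem[0x09]=0xa6, mem[0x0c]=0x9a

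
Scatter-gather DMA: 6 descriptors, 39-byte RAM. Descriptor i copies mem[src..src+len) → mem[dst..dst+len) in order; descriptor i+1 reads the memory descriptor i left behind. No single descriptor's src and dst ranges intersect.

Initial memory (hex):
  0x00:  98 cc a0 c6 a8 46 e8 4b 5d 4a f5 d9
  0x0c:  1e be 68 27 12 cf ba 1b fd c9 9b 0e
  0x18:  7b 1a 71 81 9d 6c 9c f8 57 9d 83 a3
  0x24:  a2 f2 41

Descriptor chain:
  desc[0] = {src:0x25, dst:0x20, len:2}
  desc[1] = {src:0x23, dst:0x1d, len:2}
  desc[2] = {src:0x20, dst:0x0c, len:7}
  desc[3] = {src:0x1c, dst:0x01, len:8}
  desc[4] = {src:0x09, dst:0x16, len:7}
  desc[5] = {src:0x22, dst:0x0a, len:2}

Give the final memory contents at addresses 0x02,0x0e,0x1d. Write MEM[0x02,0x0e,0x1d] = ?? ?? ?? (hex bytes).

MEM[0x02,0x0e,0x1d] = a3 83 a3

D0: mem[0x20..0x21] <- [f2 41]
D1: mem[0x1d..0x1e] <- [a3 a2]
D2: mem[0x0c..0x12] <- [f2 41 83 a3 a2 f2 41]
D3: mem[0x01..0x08] <- [9d a3 a2 f8 f2 41 83 a3]
D4: mem[0x16..0x1c] <- [4a f5 d9 f2 41 83 a3]
D5: mem[0x0a..0x0b] <- [83 a3]
query mem[0x02]=0xa3, mem[0x0e]=0x83, mem[0x1d]=0xa3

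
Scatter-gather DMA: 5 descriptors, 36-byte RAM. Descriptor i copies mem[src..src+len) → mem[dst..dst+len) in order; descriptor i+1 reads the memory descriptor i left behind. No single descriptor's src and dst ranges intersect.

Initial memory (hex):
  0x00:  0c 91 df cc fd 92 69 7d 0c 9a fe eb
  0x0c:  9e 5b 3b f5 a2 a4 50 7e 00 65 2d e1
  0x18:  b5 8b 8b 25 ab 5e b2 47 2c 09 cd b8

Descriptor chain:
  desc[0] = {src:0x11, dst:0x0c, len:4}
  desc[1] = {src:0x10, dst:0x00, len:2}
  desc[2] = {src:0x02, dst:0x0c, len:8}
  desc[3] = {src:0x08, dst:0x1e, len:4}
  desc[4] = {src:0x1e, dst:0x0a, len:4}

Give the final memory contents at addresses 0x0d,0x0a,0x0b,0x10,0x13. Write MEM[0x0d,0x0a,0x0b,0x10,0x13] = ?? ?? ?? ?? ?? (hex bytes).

  after D0: wrote 4B at 0x0c = a4507e00
  after D1: wrote 2B at 0x00 = a2a4
  after D2: wrote 8B at 0x0c = dfccfd92697d0c9a
  after D3: wrote 4B at 0x1e = 0c9afeeb
  after D4: wrote 4B at 0x0a = 0c9afeeb
query mem[0x0d]=0xeb, mem[0x0a]=0x0c, mem[0x0b]=0x9a, mem[0x10]=0x69, mem[0x13]=0x9a

MEM[0x0d,0x0a,0x0b,0x10,0x13] = eb 0c 9a 69 9a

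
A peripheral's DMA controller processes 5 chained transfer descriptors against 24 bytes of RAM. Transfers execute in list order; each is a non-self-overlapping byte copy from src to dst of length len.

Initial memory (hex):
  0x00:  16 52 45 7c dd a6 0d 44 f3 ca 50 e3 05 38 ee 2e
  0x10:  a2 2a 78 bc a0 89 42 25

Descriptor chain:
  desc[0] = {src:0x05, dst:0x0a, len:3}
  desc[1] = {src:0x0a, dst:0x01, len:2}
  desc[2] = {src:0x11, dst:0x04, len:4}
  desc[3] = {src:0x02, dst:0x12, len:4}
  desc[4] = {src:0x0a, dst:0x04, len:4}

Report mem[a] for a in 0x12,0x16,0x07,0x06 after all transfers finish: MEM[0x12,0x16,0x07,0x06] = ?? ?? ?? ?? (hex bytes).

MEM[0x12,0x16,0x07,0x06] = 0d 42 38 44

D0: mem[0x0a..0x0c] <- [a6 0d 44]
D1: mem[0x01..0x02] <- [a6 0d]
D2: mem[0x04..0x07] <- [2a 78 bc a0]
D3: mem[0x12..0x15] <- [0d 7c 2a 78]
D4: mem[0x04..0x07] <- [a6 0d 44 38]
query mem[0x12]=0x0d, mem[0x16]=0x42, mem[0x07]=0x38, mem[0x06]=0x44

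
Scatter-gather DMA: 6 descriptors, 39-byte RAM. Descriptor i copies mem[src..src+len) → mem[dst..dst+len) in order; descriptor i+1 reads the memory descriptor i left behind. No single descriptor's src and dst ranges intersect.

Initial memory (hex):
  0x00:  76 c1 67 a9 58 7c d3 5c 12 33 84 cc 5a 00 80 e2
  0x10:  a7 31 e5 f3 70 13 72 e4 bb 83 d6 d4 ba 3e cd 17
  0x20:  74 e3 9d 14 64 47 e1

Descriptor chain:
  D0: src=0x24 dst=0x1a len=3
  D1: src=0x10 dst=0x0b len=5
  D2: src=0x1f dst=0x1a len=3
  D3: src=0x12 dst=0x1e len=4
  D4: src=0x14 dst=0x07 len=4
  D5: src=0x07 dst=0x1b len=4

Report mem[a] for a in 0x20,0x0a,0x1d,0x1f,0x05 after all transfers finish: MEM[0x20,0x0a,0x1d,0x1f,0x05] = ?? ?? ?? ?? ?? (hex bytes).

MEM[0x20,0x0a,0x1d,0x1f,0x05] = 70 e4 72 f3 7c

[0] 0x24->0x1a len=3 : 64 47 e1
[1] 0x10->0x0b len=5 : a7 31 e5 f3 70
[2] 0x1f->0x1a len=3 : 17 74 e3
[3] 0x12->0x1e len=4 : e5 f3 70 13
[4] 0x14->0x07 len=4 : 70 13 72 e4
[5] 0x07->0x1b len=4 : 70 13 72 e4
query mem[0x20]=0x70, mem[0x0a]=0xe4, mem[0x1d]=0x72, mem[0x1f]=0xf3, mem[0x05]=0x7c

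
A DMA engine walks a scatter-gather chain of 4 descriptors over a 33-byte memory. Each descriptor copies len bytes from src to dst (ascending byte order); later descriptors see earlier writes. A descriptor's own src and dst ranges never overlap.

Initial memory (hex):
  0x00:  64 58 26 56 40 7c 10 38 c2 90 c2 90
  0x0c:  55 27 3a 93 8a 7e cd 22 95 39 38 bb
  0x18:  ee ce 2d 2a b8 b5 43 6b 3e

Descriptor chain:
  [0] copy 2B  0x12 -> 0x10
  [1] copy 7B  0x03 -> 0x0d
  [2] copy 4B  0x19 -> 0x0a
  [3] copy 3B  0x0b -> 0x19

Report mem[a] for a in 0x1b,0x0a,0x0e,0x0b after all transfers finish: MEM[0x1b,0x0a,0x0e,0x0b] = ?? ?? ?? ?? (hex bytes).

MEM[0x1b,0x0a,0x0e,0x0b] = b8 ce 40 2d

[0] 0x12->0x10 len=2 : cd 22
[1] 0x03->0x0d len=7 : 56 40 7c 10 38 c2 90
[2] 0x19->0x0a len=4 : ce 2d 2a b8
[3] 0x0b->0x19 len=3 : 2d 2a b8
query mem[0x1b]=0xb8, mem[0x0a]=0xce, mem[0x0e]=0x40, mem[0x0b]=0x2d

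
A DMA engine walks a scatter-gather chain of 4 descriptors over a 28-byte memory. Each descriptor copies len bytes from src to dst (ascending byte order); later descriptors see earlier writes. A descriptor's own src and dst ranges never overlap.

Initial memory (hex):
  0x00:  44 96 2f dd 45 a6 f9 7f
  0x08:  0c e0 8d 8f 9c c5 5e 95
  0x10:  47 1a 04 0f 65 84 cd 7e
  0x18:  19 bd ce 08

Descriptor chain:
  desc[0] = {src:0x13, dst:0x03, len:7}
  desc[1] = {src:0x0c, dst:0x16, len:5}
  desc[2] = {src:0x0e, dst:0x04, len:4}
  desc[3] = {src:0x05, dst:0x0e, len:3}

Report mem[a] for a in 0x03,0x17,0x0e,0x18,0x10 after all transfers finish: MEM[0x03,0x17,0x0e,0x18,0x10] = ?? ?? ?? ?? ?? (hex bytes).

  after D0: wrote 7B at 0x03 = 0f6584cd7e19bd
  after D1: wrote 5B at 0x16 = 9cc55e9547
  after D2: wrote 4B at 0x04 = 5e95471a
  after D3: wrote 3B at 0x0e = 95471a
query mem[0x03]=0x0f, mem[0x17]=0xc5, mem[0x0e]=0x95, mem[0x18]=0x5e, mem[0x10]=0x1a

MEM[0x03,0x17,0x0e,0x18,0x10] = 0f c5 95 5e 1a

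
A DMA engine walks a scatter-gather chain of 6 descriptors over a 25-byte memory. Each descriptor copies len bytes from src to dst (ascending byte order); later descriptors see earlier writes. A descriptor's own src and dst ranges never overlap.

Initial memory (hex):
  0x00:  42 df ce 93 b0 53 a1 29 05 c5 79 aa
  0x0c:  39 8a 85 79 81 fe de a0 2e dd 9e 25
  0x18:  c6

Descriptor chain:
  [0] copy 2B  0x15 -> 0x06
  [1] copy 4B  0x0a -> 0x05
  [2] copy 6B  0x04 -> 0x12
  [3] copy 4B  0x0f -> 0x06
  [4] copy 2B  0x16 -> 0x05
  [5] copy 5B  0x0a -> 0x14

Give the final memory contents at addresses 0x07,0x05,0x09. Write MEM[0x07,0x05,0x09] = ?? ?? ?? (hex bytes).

MEM[0x07,0x05,0x09] = 81 8a b0

D0: mem[0x06..0x07] <- [dd 9e]
D1: mem[0x05..0x08] <- [79 aa 39 8a]
D2: mem[0x12..0x17] <- [b0 79 aa 39 8a c5]
D3: mem[0x06..0x09] <- [79 81 fe b0]
D4: mem[0x05..0x06] <- [8a c5]
D5: mem[0x14..0x18] <- [79 aa 39 8a 85]
query mem[0x07]=0x81, mem[0x05]=0x8a, mem[0x09]=0xb0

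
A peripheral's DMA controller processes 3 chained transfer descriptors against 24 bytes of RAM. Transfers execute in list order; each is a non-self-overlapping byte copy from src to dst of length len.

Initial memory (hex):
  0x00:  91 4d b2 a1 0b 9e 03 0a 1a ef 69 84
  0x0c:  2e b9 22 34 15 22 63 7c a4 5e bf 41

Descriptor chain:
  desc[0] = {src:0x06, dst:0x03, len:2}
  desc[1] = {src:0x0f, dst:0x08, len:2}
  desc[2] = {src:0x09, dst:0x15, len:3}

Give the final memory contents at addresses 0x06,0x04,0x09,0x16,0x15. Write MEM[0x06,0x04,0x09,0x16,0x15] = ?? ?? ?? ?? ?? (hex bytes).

MEM[0x06,0x04,0x09,0x16,0x15] = 03 0a 15 69 15

  after D0: wrote 2B at 0x03 = 030a
  after D1: wrote 2B at 0x08 = 3415
  after D2: wrote 3B at 0x15 = 156984
query mem[0x06]=0x03, mem[0x04]=0x0a, mem[0x09]=0x15, mem[0x16]=0x69, mem[0x15]=0x15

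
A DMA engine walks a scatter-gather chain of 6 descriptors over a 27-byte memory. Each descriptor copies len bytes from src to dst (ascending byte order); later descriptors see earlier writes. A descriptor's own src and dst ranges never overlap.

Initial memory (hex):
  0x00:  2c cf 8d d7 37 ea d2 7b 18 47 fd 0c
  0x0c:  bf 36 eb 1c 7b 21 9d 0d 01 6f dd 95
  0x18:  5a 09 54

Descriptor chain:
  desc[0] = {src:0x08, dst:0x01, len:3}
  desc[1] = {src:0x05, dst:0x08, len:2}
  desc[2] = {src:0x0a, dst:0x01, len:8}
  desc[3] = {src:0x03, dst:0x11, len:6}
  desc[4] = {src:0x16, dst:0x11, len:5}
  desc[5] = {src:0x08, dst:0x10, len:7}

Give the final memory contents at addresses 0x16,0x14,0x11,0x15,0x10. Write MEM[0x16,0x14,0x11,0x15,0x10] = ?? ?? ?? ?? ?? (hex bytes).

[0] 0x08->0x01 len=3 : 18 47 fd
[1] 0x05->0x08 len=2 : ea d2
[2] 0x0a->0x01 len=8 : fd 0c bf 36 eb 1c 7b 21
[3] 0x03->0x11 len=6 : bf 36 eb 1c 7b 21
[4] 0x16->0x11 len=5 : 21 95 5a 09 54
[5] 0x08->0x10 len=7 : 21 d2 fd 0c bf 36 eb
query mem[0x16]=0xeb, mem[0x14]=0xbf, mem[0x11]=0xd2, mem[0x15]=0x36, mem[0x10]=0x21

MEM[0x16,0x14,0x11,0x15,0x10] = eb bf d2 36 21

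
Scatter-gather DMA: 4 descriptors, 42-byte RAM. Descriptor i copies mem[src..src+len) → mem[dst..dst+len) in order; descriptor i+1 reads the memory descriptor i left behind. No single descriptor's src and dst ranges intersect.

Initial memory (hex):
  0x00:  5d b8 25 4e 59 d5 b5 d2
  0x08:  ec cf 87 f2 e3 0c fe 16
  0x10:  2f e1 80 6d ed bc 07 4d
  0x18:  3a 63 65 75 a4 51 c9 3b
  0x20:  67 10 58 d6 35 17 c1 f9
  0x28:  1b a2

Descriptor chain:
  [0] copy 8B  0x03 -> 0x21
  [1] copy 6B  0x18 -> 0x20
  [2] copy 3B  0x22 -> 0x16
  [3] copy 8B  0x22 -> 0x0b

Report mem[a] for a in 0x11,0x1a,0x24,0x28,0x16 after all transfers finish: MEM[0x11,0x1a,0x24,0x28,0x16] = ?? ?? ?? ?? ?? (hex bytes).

MEM[0x11,0x1a,0x24,0x28,0x16] = 87 65 a4 87 65

D0: mem[0x21..0x28] <- [4e 59 d5 b5 d2 ec cf 87]
D1: mem[0x20..0x25] <- [3a 63 65 75 a4 51]
D2: mem[0x16..0x18] <- [65 75 a4]
D3: mem[0x0b..0x12] <- [65 75 a4 51 ec cf 87 a2]
query mem[0x11]=0x87, mem[0x1a]=0x65, mem[0x24]=0xa4, mem[0x28]=0x87, mem[0x16]=0x65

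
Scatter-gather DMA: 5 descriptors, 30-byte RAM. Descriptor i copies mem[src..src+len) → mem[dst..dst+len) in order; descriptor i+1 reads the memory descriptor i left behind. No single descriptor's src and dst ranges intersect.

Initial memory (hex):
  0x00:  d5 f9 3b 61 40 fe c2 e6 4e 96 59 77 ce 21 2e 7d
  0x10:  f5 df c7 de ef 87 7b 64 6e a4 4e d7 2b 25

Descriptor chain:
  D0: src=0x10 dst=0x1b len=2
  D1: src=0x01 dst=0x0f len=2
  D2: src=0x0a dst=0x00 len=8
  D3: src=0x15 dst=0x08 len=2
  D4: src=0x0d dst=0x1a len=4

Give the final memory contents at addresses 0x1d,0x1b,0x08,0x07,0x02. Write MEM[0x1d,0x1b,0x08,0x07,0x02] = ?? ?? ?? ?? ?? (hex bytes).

MEM[0x1d,0x1b,0x08,0x07,0x02] = 3b 2e 87 df ce

#0 dst[0x1b+2] := {0xf5,0xdf}
#1 dst[0x0f+2] := {0xf9,0x3b}
#2 dst[0x00+8] := {0x59,0x77,0xce,0x21,0x2e,0xf9,0x3b,0xdf}
#3 dst[0x08+2] := {0x87,0x7b}
#4 dst[0x1a+4] := {0x21,0x2e,0xf9,0x3b}
query mem[0x1d]=0x3b, mem[0x1b]=0x2e, mem[0x08]=0x87, mem[0x07]=0xdf, mem[0x02]=0xce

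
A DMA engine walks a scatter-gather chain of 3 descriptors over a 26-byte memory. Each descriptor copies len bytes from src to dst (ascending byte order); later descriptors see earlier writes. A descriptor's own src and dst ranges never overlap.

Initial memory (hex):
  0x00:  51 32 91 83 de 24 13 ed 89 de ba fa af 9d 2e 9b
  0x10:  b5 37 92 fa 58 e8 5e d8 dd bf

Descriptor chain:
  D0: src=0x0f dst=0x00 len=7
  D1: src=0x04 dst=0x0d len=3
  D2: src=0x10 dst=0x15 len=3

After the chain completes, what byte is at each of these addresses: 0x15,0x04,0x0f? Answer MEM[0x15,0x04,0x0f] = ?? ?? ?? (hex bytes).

[0] 0x0f->0x00 len=7 : 9b b5 37 92 fa 58 e8
[1] 0x04->0x0d len=3 : fa 58 e8
[2] 0x10->0x15 len=3 : b5 37 92
query mem[0x15]=0xb5, mem[0x04]=0xfa, mem[0x0f]=0xe8

MEM[0x15,0x04,0x0f] = b5 fa e8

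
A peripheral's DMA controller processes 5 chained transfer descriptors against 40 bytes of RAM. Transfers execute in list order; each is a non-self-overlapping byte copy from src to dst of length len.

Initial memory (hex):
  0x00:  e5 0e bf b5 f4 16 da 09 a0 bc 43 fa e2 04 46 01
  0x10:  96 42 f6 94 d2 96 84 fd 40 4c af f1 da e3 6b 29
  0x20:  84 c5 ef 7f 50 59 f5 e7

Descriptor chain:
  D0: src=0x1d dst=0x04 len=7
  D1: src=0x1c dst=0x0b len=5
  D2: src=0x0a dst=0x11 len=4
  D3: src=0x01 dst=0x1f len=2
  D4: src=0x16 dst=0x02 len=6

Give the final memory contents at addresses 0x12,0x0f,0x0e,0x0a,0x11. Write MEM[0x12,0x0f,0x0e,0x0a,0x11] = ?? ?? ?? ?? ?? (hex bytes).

MEM[0x12,0x0f,0x0e,0x0a,0x11] = da 84 29 7f 7f

D0: mem[0x04..0x0a] <- [e3 6b 29 84 c5 ef 7f]
D1: mem[0x0b..0x0f] <- [da e3 6b 29 84]
D2: mem[0x11..0x14] <- [7f da e3 6b]
D3: mem[0x1f..0x20] <- [0e bf]
D4: mem[0x02..0x07] <- [84 fd 40 4c af f1]
query mem[0x12]=0xda, mem[0x0f]=0x84, mem[0x0e]=0x29, mem[0x0a]=0x7f, mem[0x11]=0x7f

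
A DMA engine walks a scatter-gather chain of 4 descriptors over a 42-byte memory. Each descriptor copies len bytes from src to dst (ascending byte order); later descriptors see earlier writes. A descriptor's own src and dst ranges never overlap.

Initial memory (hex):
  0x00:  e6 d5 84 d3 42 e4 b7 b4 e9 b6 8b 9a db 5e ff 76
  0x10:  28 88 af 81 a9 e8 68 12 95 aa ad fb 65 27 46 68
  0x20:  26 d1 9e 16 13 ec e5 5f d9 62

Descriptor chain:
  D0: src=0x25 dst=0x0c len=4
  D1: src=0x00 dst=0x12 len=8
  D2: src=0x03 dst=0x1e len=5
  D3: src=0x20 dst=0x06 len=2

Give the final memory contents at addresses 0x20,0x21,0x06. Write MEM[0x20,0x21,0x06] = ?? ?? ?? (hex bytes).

[0] 0x25->0x0c len=4 : ec e5 5f d9
[1] 0x00->0x12 len=8 : e6 d5 84 d3 42 e4 b7 b4
[2] 0x03->0x1e len=5 : d3 42 e4 b7 b4
[3] 0x20->0x06 len=2 : e4 b7
query mem[0x20]=0xe4, mem[0x21]=0xb7, mem[0x06]=0xe4

MEM[0x20,0x21,0x06] = e4 b7 e4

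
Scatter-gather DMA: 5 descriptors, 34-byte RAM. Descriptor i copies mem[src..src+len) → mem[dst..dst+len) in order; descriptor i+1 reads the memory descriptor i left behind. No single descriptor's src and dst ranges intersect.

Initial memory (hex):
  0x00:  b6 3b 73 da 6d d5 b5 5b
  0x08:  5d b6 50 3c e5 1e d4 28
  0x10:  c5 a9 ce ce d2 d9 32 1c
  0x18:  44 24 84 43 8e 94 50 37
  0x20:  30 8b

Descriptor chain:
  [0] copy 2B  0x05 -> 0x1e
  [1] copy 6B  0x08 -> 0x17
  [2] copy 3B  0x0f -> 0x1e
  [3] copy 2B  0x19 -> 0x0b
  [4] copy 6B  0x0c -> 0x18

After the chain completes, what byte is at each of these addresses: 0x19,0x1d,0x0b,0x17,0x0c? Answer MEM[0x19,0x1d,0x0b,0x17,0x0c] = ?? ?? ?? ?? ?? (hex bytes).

#0 dst[0x1e+2] := {0xd5,0xb5}
#1 dst[0x17+6] := {0x5d,0xb6,0x50,0x3c,0xe5,0x1e}
#2 dst[0x1e+3] := {0x28,0xc5,0xa9}
#3 dst[0x0b+2] := {0x50,0x3c}
#4 dst[0x18+6] := {0x3c,0x1e,0xd4,0x28,0xc5,0xa9}
query mem[0x19]=0x1e, mem[0x1d]=0xa9, mem[0x0b]=0x50, mem[0x17]=0x5d, mem[0x0c]=0x3c

MEM[0x19,0x1d,0x0b,0x17,0x0c] = 1e a9 50 5d 3c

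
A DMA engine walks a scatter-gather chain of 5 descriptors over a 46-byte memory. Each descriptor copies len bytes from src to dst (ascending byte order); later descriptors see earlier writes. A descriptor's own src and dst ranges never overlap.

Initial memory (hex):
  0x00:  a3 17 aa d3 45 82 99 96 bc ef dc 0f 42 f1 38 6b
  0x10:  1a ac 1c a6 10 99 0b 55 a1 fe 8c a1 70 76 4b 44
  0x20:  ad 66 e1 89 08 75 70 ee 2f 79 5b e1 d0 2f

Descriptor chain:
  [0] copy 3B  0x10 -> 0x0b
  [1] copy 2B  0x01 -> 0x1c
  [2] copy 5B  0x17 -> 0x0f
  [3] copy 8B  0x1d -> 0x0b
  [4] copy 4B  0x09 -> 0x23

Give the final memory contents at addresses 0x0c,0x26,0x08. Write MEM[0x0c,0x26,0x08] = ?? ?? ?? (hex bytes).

MEM[0x0c,0x26,0x08] = 4b 4b bc

[0] 0x10->0x0b len=3 : 1a ac 1c
[1] 0x01->0x1c len=2 : 17 aa
[2] 0x17->0x0f len=5 : 55 a1 fe 8c a1
[3] 0x1d->0x0b len=8 : aa 4b 44 ad 66 e1 89 08
[4] 0x09->0x23 len=4 : ef dc aa 4b
query mem[0x0c]=0x4b, mem[0x26]=0x4b, mem[0x08]=0xbc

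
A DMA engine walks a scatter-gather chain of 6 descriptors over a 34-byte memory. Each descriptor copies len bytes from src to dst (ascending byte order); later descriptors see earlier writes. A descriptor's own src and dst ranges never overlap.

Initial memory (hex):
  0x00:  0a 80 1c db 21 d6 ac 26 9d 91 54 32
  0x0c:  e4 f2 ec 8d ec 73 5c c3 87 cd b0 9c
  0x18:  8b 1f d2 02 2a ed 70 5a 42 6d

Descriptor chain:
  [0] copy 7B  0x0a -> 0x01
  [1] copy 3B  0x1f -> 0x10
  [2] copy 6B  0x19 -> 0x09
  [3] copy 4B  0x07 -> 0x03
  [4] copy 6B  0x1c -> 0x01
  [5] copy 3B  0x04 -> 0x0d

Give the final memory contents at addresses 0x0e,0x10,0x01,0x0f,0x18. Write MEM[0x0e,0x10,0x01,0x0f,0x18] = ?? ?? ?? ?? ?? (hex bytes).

MEM[0x0e,0x10,0x01,0x0f,0x18] = 42 5a 2a 6d 8b

D0: mem[0x01..0x07] <- [54 32 e4 f2 ec 8d ec]
D1: mem[0x10..0x12] <- [5a 42 6d]
D2: mem[0x09..0x0e] <- [1f d2 02 2a ed 70]
D3: mem[0x03..0x06] <- [ec 9d 1f d2]
D4: mem[0x01..0x06] <- [2a ed 70 5a 42 6d]
D5: mem[0x0d..0x0f] <- [5a 42 6d]
query mem[0x0e]=0x42, mem[0x10]=0x5a, mem[0x01]=0x2a, mem[0x0f]=0x6d, mem[0x18]=0x8b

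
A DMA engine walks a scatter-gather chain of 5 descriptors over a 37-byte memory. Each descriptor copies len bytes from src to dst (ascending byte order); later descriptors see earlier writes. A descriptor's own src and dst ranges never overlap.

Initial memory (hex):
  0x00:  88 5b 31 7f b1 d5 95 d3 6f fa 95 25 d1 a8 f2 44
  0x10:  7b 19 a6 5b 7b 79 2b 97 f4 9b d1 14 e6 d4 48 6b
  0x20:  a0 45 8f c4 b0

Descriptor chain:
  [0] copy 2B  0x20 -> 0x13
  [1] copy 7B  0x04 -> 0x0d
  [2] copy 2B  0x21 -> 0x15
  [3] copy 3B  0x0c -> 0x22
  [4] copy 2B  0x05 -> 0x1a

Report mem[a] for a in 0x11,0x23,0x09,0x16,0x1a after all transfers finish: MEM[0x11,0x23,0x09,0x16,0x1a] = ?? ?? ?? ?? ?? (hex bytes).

#0 dst[0x13+2] := {0xa0,0x45}
#1 dst[0x0d+7] := {0xb1,0xd5,0x95,0xd3,0x6f,0xfa,0x95}
#2 dst[0x15+2] := {0x45,0x8f}
#3 dst[0x22+3] := {0xd1,0xb1,0xd5}
#4 dst[0x1a+2] := {0xd5,0x95}
query mem[0x11]=0x6f, mem[0x23]=0xb1, mem[0x09]=0xfa, mem[0x16]=0x8f, mem[0x1a]=0xd5

MEM[0x11,0x23,0x09,0x16,0x1a] = 6f b1 fa 8f d5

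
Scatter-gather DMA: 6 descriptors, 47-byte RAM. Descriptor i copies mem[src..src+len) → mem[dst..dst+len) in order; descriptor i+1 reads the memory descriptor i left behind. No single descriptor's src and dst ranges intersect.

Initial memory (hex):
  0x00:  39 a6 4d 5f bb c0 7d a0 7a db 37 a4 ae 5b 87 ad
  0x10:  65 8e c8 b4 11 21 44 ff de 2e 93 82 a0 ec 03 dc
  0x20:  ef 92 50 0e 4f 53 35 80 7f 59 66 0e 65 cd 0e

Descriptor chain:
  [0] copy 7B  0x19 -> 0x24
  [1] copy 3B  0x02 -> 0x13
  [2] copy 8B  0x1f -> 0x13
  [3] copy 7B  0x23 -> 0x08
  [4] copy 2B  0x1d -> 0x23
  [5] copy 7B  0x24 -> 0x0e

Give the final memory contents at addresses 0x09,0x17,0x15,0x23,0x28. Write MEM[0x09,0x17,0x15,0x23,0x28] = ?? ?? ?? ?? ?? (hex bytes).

MEM[0x09,0x17,0x15,0x23,0x28] = 2e 0e 92 ec ec

[0] 0x19->0x24 len=7 : 2e 93 82 a0 ec 03 dc
[1] 0x02->0x13 len=3 : 4d 5f bb
[2] 0x1f->0x13 len=8 : dc ef 92 50 0e 2e 93 82
[3] 0x23->0x08 len=7 : 0e 2e 93 82 a0 ec 03
[4] 0x1d->0x23 len=2 : ec 03
[5] 0x24->0x0e len=7 : 03 93 82 a0 ec 03 dc
query mem[0x09]=0x2e, mem[0x17]=0x0e, mem[0x15]=0x92, mem[0x23]=0xec, mem[0x28]=0xec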